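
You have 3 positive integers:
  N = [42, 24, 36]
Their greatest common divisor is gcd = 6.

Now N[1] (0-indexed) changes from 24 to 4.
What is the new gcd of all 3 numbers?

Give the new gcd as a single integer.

Answer: 2

Derivation:
Numbers: [42, 24, 36], gcd = 6
Change: index 1, 24 -> 4
gcd of the OTHER numbers (without index 1): gcd([42, 36]) = 6
New gcd = gcd(g_others, new_val) = gcd(6, 4) = 2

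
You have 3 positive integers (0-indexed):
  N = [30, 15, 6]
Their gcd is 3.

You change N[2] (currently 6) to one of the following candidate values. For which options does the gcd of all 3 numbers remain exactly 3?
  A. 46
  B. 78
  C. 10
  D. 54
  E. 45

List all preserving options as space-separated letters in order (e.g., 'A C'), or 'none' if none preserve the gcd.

Old gcd = 3; gcd of others (without N[2]) = 15
New gcd for candidate v: gcd(15, v). Preserves old gcd iff gcd(15, v) = 3.
  Option A: v=46, gcd(15,46)=1 -> changes
  Option B: v=78, gcd(15,78)=3 -> preserves
  Option C: v=10, gcd(15,10)=5 -> changes
  Option D: v=54, gcd(15,54)=3 -> preserves
  Option E: v=45, gcd(15,45)=15 -> changes

Answer: B D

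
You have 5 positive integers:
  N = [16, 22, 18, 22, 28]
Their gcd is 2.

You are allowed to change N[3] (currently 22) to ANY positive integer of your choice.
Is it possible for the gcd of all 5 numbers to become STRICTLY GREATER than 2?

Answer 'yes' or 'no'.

Current gcd = 2
gcd of all OTHER numbers (without N[3]=22): gcd([16, 22, 18, 28]) = 2
The new gcd after any change is gcd(2, new_value).
This can be at most 2.
Since 2 = old gcd 2, the gcd can only stay the same or decrease.

Answer: no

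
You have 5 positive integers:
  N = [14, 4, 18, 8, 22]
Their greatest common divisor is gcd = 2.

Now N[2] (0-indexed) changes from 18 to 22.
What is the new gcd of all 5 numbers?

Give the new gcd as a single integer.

Answer: 2

Derivation:
Numbers: [14, 4, 18, 8, 22], gcd = 2
Change: index 2, 18 -> 22
gcd of the OTHER numbers (without index 2): gcd([14, 4, 8, 22]) = 2
New gcd = gcd(g_others, new_val) = gcd(2, 22) = 2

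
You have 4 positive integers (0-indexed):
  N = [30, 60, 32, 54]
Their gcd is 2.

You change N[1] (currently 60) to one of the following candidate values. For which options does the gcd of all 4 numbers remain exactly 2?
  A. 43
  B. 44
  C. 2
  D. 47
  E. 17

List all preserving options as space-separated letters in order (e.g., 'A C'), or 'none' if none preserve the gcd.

Answer: B C

Derivation:
Old gcd = 2; gcd of others (without N[1]) = 2
New gcd for candidate v: gcd(2, v). Preserves old gcd iff gcd(2, v) = 2.
  Option A: v=43, gcd(2,43)=1 -> changes
  Option B: v=44, gcd(2,44)=2 -> preserves
  Option C: v=2, gcd(2,2)=2 -> preserves
  Option D: v=47, gcd(2,47)=1 -> changes
  Option E: v=17, gcd(2,17)=1 -> changes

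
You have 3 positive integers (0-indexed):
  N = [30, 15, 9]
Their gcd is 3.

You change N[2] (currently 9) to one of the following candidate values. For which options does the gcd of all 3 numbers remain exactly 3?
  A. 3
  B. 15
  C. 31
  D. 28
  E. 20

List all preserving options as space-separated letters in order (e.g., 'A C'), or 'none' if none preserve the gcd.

Old gcd = 3; gcd of others (without N[2]) = 15
New gcd for candidate v: gcd(15, v). Preserves old gcd iff gcd(15, v) = 3.
  Option A: v=3, gcd(15,3)=3 -> preserves
  Option B: v=15, gcd(15,15)=15 -> changes
  Option C: v=31, gcd(15,31)=1 -> changes
  Option D: v=28, gcd(15,28)=1 -> changes
  Option E: v=20, gcd(15,20)=5 -> changes

Answer: A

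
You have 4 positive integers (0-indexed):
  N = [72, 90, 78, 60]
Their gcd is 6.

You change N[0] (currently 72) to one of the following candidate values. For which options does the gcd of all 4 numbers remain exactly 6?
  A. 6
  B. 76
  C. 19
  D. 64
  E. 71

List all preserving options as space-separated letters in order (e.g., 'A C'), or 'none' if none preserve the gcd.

Answer: A

Derivation:
Old gcd = 6; gcd of others (without N[0]) = 6
New gcd for candidate v: gcd(6, v). Preserves old gcd iff gcd(6, v) = 6.
  Option A: v=6, gcd(6,6)=6 -> preserves
  Option B: v=76, gcd(6,76)=2 -> changes
  Option C: v=19, gcd(6,19)=1 -> changes
  Option D: v=64, gcd(6,64)=2 -> changes
  Option E: v=71, gcd(6,71)=1 -> changes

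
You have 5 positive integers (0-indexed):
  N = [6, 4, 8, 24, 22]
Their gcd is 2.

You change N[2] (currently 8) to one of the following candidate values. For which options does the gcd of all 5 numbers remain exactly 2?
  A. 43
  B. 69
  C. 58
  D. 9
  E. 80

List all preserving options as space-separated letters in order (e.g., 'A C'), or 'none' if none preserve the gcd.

Answer: C E

Derivation:
Old gcd = 2; gcd of others (without N[2]) = 2
New gcd for candidate v: gcd(2, v). Preserves old gcd iff gcd(2, v) = 2.
  Option A: v=43, gcd(2,43)=1 -> changes
  Option B: v=69, gcd(2,69)=1 -> changes
  Option C: v=58, gcd(2,58)=2 -> preserves
  Option D: v=9, gcd(2,9)=1 -> changes
  Option E: v=80, gcd(2,80)=2 -> preserves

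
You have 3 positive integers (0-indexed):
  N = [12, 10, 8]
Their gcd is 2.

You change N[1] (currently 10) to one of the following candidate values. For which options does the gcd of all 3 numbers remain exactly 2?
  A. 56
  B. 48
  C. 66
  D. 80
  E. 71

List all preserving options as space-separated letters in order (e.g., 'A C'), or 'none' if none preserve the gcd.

Answer: C

Derivation:
Old gcd = 2; gcd of others (without N[1]) = 4
New gcd for candidate v: gcd(4, v). Preserves old gcd iff gcd(4, v) = 2.
  Option A: v=56, gcd(4,56)=4 -> changes
  Option B: v=48, gcd(4,48)=4 -> changes
  Option C: v=66, gcd(4,66)=2 -> preserves
  Option D: v=80, gcd(4,80)=4 -> changes
  Option E: v=71, gcd(4,71)=1 -> changes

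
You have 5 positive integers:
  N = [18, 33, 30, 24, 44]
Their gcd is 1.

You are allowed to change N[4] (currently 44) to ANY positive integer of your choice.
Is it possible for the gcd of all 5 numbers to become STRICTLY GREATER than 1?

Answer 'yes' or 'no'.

Current gcd = 1
gcd of all OTHER numbers (without N[4]=44): gcd([18, 33, 30, 24]) = 3
The new gcd after any change is gcd(3, new_value).
This can be at most 3.
Since 3 > old gcd 1, the gcd CAN increase (e.g., set N[4] = 3).

Answer: yes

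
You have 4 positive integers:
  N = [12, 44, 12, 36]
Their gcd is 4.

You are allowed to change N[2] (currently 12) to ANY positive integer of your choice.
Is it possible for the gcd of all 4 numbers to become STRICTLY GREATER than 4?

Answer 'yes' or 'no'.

Answer: no

Derivation:
Current gcd = 4
gcd of all OTHER numbers (without N[2]=12): gcd([12, 44, 36]) = 4
The new gcd after any change is gcd(4, new_value).
This can be at most 4.
Since 4 = old gcd 4, the gcd can only stay the same or decrease.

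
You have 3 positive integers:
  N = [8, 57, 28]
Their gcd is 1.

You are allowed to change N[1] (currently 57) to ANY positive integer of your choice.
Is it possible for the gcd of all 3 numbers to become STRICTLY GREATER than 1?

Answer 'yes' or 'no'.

Answer: yes

Derivation:
Current gcd = 1
gcd of all OTHER numbers (without N[1]=57): gcd([8, 28]) = 4
The new gcd after any change is gcd(4, new_value).
This can be at most 4.
Since 4 > old gcd 1, the gcd CAN increase (e.g., set N[1] = 4).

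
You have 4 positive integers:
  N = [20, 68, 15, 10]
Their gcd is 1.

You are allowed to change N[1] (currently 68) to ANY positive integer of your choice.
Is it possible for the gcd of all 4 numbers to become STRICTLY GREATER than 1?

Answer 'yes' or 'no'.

Current gcd = 1
gcd of all OTHER numbers (without N[1]=68): gcd([20, 15, 10]) = 5
The new gcd after any change is gcd(5, new_value).
This can be at most 5.
Since 5 > old gcd 1, the gcd CAN increase (e.g., set N[1] = 5).

Answer: yes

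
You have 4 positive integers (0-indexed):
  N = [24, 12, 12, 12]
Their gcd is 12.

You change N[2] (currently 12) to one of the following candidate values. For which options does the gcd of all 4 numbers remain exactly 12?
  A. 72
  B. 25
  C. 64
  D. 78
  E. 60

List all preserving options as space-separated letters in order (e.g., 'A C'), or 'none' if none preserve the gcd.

Old gcd = 12; gcd of others (without N[2]) = 12
New gcd for candidate v: gcd(12, v). Preserves old gcd iff gcd(12, v) = 12.
  Option A: v=72, gcd(12,72)=12 -> preserves
  Option B: v=25, gcd(12,25)=1 -> changes
  Option C: v=64, gcd(12,64)=4 -> changes
  Option D: v=78, gcd(12,78)=6 -> changes
  Option E: v=60, gcd(12,60)=12 -> preserves

Answer: A E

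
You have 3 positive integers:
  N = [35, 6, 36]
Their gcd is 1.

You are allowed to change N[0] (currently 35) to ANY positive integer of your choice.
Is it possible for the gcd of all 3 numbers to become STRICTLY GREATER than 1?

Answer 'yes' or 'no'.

Answer: yes

Derivation:
Current gcd = 1
gcd of all OTHER numbers (without N[0]=35): gcd([6, 36]) = 6
The new gcd after any change is gcd(6, new_value).
This can be at most 6.
Since 6 > old gcd 1, the gcd CAN increase (e.g., set N[0] = 6).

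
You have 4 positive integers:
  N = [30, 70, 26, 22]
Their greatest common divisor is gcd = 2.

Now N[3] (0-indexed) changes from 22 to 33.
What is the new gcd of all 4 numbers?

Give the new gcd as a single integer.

Answer: 1

Derivation:
Numbers: [30, 70, 26, 22], gcd = 2
Change: index 3, 22 -> 33
gcd of the OTHER numbers (without index 3): gcd([30, 70, 26]) = 2
New gcd = gcd(g_others, new_val) = gcd(2, 33) = 1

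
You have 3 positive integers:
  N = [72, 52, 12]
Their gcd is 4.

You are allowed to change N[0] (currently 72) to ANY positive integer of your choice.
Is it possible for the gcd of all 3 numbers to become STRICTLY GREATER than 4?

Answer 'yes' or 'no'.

Answer: no

Derivation:
Current gcd = 4
gcd of all OTHER numbers (without N[0]=72): gcd([52, 12]) = 4
The new gcd after any change is gcd(4, new_value).
This can be at most 4.
Since 4 = old gcd 4, the gcd can only stay the same or decrease.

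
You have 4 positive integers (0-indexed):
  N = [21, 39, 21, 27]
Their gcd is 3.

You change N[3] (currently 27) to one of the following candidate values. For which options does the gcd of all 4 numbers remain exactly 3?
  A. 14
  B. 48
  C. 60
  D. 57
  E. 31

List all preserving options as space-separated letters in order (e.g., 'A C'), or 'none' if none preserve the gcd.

Answer: B C D

Derivation:
Old gcd = 3; gcd of others (without N[3]) = 3
New gcd for candidate v: gcd(3, v). Preserves old gcd iff gcd(3, v) = 3.
  Option A: v=14, gcd(3,14)=1 -> changes
  Option B: v=48, gcd(3,48)=3 -> preserves
  Option C: v=60, gcd(3,60)=3 -> preserves
  Option D: v=57, gcd(3,57)=3 -> preserves
  Option E: v=31, gcd(3,31)=1 -> changes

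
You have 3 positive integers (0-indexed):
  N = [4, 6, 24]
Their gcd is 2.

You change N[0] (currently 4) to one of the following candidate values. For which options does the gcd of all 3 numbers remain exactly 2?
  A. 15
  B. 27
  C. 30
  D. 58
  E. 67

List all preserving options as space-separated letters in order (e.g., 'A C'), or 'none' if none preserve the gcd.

Old gcd = 2; gcd of others (without N[0]) = 6
New gcd for candidate v: gcd(6, v). Preserves old gcd iff gcd(6, v) = 2.
  Option A: v=15, gcd(6,15)=3 -> changes
  Option B: v=27, gcd(6,27)=3 -> changes
  Option C: v=30, gcd(6,30)=6 -> changes
  Option D: v=58, gcd(6,58)=2 -> preserves
  Option E: v=67, gcd(6,67)=1 -> changes

Answer: D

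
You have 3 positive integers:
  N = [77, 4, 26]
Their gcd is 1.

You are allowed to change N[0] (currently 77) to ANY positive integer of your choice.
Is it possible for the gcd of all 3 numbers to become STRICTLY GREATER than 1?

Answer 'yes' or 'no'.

Current gcd = 1
gcd of all OTHER numbers (without N[0]=77): gcd([4, 26]) = 2
The new gcd after any change is gcd(2, new_value).
This can be at most 2.
Since 2 > old gcd 1, the gcd CAN increase (e.g., set N[0] = 2).

Answer: yes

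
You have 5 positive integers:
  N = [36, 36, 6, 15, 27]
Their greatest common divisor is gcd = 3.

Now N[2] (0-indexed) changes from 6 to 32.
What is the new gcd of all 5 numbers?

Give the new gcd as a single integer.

Answer: 1

Derivation:
Numbers: [36, 36, 6, 15, 27], gcd = 3
Change: index 2, 6 -> 32
gcd of the OTHER numbers (without index 2): gcd([36, 36, 15, 27]) = 3
New gcd = gcd(g_others, new_val) = gcd(3, 32) = 1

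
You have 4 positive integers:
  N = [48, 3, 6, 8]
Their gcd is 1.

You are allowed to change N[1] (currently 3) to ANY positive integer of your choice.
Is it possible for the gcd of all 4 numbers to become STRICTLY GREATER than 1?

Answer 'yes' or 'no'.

Current gcd = 1
gcd of all OTHER numbers (without N[1]=3): gcd([48, 6, 8]) = 2
The new gcd after any change is gcd(2, new_value).
This can be at most 2.
Since 2 > old gcd 1, the gcd CAN increase (e.g., set N[1] = 2).

Answer: yes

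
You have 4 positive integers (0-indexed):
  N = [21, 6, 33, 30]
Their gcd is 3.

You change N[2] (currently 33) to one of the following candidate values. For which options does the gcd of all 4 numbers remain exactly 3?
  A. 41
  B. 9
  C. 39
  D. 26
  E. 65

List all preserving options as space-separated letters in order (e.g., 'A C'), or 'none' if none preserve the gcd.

Answer: B C

Derivation:
Old gcd = 3; gcd of others (without N[2]) = 3
New gcd for candidate v: gcd(3, v). Preserves old gcd iff gcd(3, v) = 3.
  Option A: v=41, gcd(3,41)=1 -> changes
  Option B: v=9, gcd(3,9)=3 -> preserves
  Option C: v=39, gcd(3,39)=3 -> preserves
  Option D: v=26, gcd(3,26)=1 -> changes
  Option E: v=65, gcd(3,65)=1 -> changes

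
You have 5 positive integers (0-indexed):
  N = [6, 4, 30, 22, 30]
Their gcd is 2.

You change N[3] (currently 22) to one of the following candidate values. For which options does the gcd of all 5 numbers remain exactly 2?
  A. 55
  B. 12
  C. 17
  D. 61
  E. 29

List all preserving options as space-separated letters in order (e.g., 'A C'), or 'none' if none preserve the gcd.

Answer: B

Derivation:
Old gcd = 2; gcd of others (without N[3]) = 2
New gcd for candidate v: gcd(2, v). Preserves old gcd iff gcd(2, v) = 2.
  Option A: v=55, gcd(2,55)=1 -> changes
  Option B: v=12, gcd(2,12)=2 -> preserves
  Option C: v=17, gcd(2,17)=1 -> changes
  Option D: v=61, gcd(2,61)=1 -> changes
  Option E: v=29, gcd(2,29)=1 -> changes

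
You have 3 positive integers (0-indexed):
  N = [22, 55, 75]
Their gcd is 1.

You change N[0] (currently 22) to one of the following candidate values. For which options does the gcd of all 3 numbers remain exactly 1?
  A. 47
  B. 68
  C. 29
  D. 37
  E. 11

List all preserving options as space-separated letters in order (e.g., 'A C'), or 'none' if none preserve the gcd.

Old gcd = 1; gcd of others (without N[0]) = 5
New gcd for candidate v: gcd(5, v). Preserves old gcd iff gcd(5, v) = 1.
  Option A: v=47, gcd(5,47)=1 -> preserves
  Option B: v=68, gcd(5,68)=1 -> preserves
  Option C: v=29, gcd(5,29)=1 -> preserves
  Option D: v=37, gcd(5,37)=1 -> preserves
  Option E: v=11, gcd(5,11)=1 -> preserves

Answer: A B C D E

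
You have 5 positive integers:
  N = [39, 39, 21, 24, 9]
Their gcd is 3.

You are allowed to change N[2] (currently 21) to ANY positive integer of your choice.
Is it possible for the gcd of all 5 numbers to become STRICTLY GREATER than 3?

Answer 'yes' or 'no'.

Current gcd = 3
gcd of all OTHER numbers (without N[2]=21): gcd([39, 39, 24, 9]) = 3
The new gcd after any change is gcd(3, new_value).
This can be at most 3.
Since 3 = old gcd 3, the gcd can only stay the same or decrease.

Answer: no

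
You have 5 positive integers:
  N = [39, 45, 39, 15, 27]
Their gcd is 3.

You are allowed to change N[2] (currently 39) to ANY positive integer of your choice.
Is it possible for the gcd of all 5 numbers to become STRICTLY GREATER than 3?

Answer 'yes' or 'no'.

Answer: no

Derivation:
Current gcd = 3
gcd of all OTHER numbers (without N[2]=39): gcd([39, 45, 15, 27]) = 3
The new gcd after any change is gcd(3, new_value).
This can be at most 3.
Since 3 = old gcd 3, the gcd can only stay the same or decrease.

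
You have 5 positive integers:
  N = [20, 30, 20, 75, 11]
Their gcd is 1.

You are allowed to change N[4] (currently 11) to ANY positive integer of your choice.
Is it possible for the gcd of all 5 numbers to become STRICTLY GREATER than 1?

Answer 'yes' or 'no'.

Current gcd = 1
gcd of all OTHER numbers (without N[4]=11): gcd([20, 30, 20, 75]) = 5
The new gcd after any change is gcd(5, new_value).
This can be at most 5.
Since 5 > old gcd 1, the gcd CAN increase (e.g., set N[4] = 5).

Answer: yes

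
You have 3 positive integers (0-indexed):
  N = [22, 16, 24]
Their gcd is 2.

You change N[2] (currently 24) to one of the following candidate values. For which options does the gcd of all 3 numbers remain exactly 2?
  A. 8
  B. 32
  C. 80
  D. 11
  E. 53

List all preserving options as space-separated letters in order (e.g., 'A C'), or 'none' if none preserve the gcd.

Answer: A B C

Derivation:
Old gcd = 2; gcd of others (without N[2]) = 2
New gcd for candidate v: gcd(2, v). Preserves old gcd iff gcd(2, v) = 2.
  Option A: v=8, gcd(2,8)=2 -> preserves
  Option B: v=32, gcd(2,32)=2 -> preserves
  Option C: v=80, gcd(2,80)=2 -> preserves
  Option D: v=11, gcd(2,11)=1 -> changes
  Option E: v=53, gcd(2,53)=1 -> changes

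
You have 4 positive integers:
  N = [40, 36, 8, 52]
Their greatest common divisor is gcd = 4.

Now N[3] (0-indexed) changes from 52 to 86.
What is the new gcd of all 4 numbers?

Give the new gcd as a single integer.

Answer: 2

Derivation:
Numbers: [40, 36, 8, 52], gcd = 4
Change: index 3, 52 -> 86
gcd of the OTHER numbers (without index 3): gcd([40, 36, 8]) = 4
New gcd = gcd(g_others, new_val) = gcd(4, 86) = 2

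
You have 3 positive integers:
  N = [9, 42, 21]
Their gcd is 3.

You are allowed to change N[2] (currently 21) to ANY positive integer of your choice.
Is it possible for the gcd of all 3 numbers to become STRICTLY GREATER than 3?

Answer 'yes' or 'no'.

Answer: no

Derivation:
Current gcd = 3
gcd of all OTHER numbers (without N[2]=21): gcd([9, 42]) = 3
The new gcd after any change is gcd(3, new_value).
This can be at most 3.
Since 3 = old gcd 3, the gcd can only stay the same or decrease.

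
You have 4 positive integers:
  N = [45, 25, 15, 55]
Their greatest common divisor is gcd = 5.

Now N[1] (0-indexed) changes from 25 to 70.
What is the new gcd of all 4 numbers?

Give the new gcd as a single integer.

Answer: 5

Derivation:
Numbers: [45, 25, 15, 55], gcd = 5
Change: index 1, 25 -> 70
gcd of the OTHER numbers (without index 1): gcd([45, 15, 55]) = 5
New gcd = gcd(g_others, new_val) = gcd(5, 70) = 5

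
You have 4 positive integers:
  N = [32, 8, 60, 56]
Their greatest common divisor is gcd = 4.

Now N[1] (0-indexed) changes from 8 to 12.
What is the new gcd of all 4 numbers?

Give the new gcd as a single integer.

Numbers: [32, 8, 60, 56], gcd = 4
Change: index 1, 8 -> 12
gcd of the OTHER numbers (without index 1): gcd([32, 60, 56]) = 4
New gcd = gcd(g_others, new_val) = gcd(4, 12) = 4

Answer: 4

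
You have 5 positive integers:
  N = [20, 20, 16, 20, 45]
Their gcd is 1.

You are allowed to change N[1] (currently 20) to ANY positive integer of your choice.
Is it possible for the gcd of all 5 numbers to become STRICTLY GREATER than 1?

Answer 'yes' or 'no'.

Answer: no

Derivation:
Current gcd = 1
gcd of all OTHER numbers (without N[1]=20): gcd([20, 16, 20, 45]) = 1
The new gcd after any change is gcd(1, new_value).
This can be at most 1.
Since 1 = old gcd 1, the gcd can only stay the same or decrease.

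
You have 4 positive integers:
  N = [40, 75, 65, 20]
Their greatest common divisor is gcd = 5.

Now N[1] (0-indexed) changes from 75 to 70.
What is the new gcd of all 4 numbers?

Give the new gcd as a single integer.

Answer: 5

Derivation:
Numbers: [40, 75, 65, 20], gcd = 5
Change: index 1, 75 -> 70
gcd of the OTHER numbers (without index 1): gcd([40, 65, 20]) = 5
New gcd = gcd(g_others, new_val) = gcd(5, 70) = 5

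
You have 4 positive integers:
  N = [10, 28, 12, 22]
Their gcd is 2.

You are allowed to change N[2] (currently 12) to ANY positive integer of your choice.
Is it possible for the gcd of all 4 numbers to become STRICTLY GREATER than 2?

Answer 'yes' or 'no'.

Answer: no

Derivation:
Current gcd = 2
gcd of all OTHER numbers (without N[2]=12): gcd([10, 28, 22]) = 2
The new gcd after any change is gcd(2, new_value).
This can be at most 2.
Since 2 = old gcd 2, the gcd can only stay the same or decrease.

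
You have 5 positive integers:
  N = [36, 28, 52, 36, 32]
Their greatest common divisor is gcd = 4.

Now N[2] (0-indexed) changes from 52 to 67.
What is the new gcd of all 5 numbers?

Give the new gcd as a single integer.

Answer: 1

Derivation:
Numbers: [36, 28, 52, 36, 32], gcd = 4
Change: index 2, 52 -> 67
gcd of the OTHER numbers (without index 2): gcd([36, 28, 36, 32]) = 4
New gcd = gcd(g_others, new_val) = gcd(4, 67) = 1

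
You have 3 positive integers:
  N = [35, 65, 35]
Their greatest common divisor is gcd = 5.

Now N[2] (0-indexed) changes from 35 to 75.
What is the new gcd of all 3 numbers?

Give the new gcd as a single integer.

Answer: 5

Derivation:
Numbers: [35, 65, 35], gcd = 5
Change: index 2, 35 -> 75
gcd of the OTHER numbers (without index 2): gcd([35, 65]) = 5
New gcd = gcd(g_others, new_val) = gcd(5, 75) = 5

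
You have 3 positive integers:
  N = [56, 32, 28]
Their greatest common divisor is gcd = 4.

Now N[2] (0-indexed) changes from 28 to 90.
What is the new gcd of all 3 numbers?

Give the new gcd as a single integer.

Answer: 2

Derivation:
Numbers: [56, 32, 28], gcd = 4
Change: index 2, 28 -> 90
gcd of the OTHER numbers (without index 2): gcd([56, 32]) = 8
New gcd = gcd(g_others, new_val) = gcd(8, 90) = 2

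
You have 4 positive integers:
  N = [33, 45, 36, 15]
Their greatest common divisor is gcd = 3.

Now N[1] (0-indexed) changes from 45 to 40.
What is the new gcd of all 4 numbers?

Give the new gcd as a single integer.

Answer: 1

Derivation:
Numbers: [33, 45, 36, 15], gcd = 3
Change: index 1, 45 -> 40
gcd of the OTHER numbers (without index 1): gcd([33, 36, 15]) = 3
New gcd = gcd(g_others, new_val) = gcd(3, 40) = 1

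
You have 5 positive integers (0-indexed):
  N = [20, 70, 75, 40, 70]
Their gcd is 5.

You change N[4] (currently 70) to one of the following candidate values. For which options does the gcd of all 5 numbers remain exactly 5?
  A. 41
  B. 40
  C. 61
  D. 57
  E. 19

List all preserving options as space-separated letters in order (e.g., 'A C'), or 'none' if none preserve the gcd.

Old gcd = 5; gcd of others (without N[4]) = 5
New gcd for candidate v: gcd(5, v). Preserves old gcd iff gcd(5, v) = 5.
  Option A: v=41, gcd(5,41)=1 -> changes
  Option B: v=40, gcd(5,40)=5 -> preserves
  Option C: v=61, gcd(5,61)=1 -> changes
  Option D: v=57, gcd(5,57)=1 -> changes
  Option E: v=19, gcd(5,19)=1 -> changes

Answer: B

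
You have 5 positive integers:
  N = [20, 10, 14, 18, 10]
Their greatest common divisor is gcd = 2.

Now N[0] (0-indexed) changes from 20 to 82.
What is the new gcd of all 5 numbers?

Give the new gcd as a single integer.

Numbers: [20, 10, 14, 18, 10], gcd = 2
Change: index 0, 20 -> 82
gcd of the OTHER numbers (without index 0): gcd([10, 14, 18, 10]) = 2
New gcd = gcd(g_others, new_val) = gcd(2, 82) = 2

Answer: 2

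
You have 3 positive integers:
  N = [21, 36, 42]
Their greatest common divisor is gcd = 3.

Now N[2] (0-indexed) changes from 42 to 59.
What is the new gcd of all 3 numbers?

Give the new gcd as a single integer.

Numbers: [21, 36, 42], gcd = 3
Change: index 2, 42 -> 59
gcd of the OTHER numbers (without index 2): gcd([21, 36]) = 3
New gcd = gcd(g_others, new_val) = gcd(3, 59) = 1

Answer: 1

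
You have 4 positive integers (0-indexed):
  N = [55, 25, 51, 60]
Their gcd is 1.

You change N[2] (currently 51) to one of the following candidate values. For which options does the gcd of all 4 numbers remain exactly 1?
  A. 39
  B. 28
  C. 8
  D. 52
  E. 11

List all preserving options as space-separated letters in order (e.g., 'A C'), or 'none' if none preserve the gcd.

Old gcd = 1; gcd of others (without N[2]) = 5
New gcd for candidate v: gcd(5, v). Preserves old gcd iff gcd(5, v) = 1.
  Option A: v=39, gcd(5,39)=1 -> preserves
  Option B: v=28, gcd(5,28)=1 -> preserves
  Option C: v=8, gcd(5,8)=1 -> preserves
  Option D: v=52, gcd(5,52)=1 -> preserves
  Option E: v=11, gcd(5,11)=1 -> preserves

Answer: A B C D E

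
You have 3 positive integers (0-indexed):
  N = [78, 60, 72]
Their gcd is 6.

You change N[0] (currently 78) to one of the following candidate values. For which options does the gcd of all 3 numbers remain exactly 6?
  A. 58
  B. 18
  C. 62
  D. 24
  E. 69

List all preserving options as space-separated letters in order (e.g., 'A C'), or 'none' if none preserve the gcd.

Old gcd = 6; gcd of others (without N[0]) = 12
New gcd for candidate v: gcd(12, v). Preserves old gcd iff gcd(12, v) = 6.
  Option A: v=58, gcd(12,58)=2 -> changes
  Option B: v=18, gcd(12,18)=6 -> preserves
  Option C: v=62, gcd(12,62)=2 -> changes
  Option D: v=24, gcd(12,24)=12 -> changes
  Option E: v=69, gcd(12,69)=3 -> changes

Answer: B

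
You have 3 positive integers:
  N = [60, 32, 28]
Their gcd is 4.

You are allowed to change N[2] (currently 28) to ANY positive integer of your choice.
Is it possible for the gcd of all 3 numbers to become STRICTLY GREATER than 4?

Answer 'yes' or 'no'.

Answer: no

Derivation:
Current gcd = 4
gcd of all OTHER numbers (without N[2]=28): gcd([60, 32]) = 4
The new gcd after any change is gcd(4, new_value).
This can be at most 4.
Since 4 = old gcd 4, the gcd can only stay the same or decrease.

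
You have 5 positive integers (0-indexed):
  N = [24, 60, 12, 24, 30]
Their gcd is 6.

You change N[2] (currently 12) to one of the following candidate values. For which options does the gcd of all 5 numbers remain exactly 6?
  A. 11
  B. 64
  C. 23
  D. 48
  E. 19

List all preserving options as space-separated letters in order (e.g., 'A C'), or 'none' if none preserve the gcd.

Answer: D

Derivation:
Old gcd = 6; gcd of others (without N[2]) = 6
New gcd for candidate v: gcd(6, v). Preserves old gcd iff gcd(6, v) = 6.
  Option A: v=11, gcd(6,11)=1 -> changes
  Option B: v=64, gcd(6,64)=2 -> changes
  Option C: v=23, gcd(6,23)=1 -> changes
  Option D: v=48, gcd(6,48)=6 -> preserves
  Option E: v=19, gcd(6,19)=1 -> changes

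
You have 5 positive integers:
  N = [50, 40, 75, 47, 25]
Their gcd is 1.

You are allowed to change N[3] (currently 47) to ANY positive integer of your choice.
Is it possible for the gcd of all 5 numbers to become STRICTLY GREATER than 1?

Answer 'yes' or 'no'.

Current gcd = 1
gcd of all OTHER numbers (without N[3]=47): gcd([50, 40, 75, 25]) = 5
The new gcd after any change is gcd(5, new_value).
This can be at most 5.
Since 5 > old gcd 1, the gcd CAN increase (e.g., set N[3] = 5).

Answer: yes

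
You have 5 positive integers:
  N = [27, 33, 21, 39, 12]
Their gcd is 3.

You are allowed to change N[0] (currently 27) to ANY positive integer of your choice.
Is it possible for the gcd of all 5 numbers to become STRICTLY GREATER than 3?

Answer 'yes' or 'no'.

Current gcd = 3
gcd of all OTHER numbers (without N[0]=27): gcd([33, 21, 39, 12]) = 3
The new gcd after any change is gcd(3, new_value).
This can be at most 3.
Since 3 = old gcd 3, the gcd can only stay the same or decrease.

Answer: no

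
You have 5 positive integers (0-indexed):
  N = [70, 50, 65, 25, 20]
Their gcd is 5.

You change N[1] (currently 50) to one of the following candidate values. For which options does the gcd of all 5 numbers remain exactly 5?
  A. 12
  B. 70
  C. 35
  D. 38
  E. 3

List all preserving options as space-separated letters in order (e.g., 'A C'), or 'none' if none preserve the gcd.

Old gcd = 5; gcd of others (without N[1]) = 5
New gcd for candidate v: gcd(5, v). Preserves old gcd iff gcd(5, v) = 5.
  Option A: v=12, gcd(5,12)=1 -> changes
  Option B: v=70, gcd(5,70)=5 -> preserves
  Option C: v=35, gcd(5,35)=5 -> preserves
  Option D: v=38, gcd(5,38)=1 -> changes
  Option E: v=3, gcd(5,3)=1 -> changes

Answer: B C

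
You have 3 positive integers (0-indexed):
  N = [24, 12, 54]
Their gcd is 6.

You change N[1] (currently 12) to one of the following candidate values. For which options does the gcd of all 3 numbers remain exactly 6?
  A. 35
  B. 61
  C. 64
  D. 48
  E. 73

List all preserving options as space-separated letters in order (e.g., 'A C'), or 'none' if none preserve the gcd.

Old gcd = 6; gcd of others (without N[1]) = 6
New gcd for candidate v: gcd(6, v). Preserves old gcd iff gcd(6, v) = 6.
  Option A: v=35, gcd(6,35)=1 -> changes
  Option B: v=61, gcd(6,61)=1 -> changes
  Option C: v=64, gcd(6,64)=2 -> changes
  Option D: v=48, gcd(6,48)=6 -> preserves
  Option E: v=73, gcd(6,73)=1 -> changes

Answer: D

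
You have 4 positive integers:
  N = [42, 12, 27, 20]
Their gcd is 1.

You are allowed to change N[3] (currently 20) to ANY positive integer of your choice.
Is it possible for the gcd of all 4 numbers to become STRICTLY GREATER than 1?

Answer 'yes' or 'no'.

Answer: yes

Derivation:
Current gcd = 1
gcd of all OTHER numbers (without N[3]=20): gcd([42, 12, 27]) = 3
The new gcd after any change is gcd(3, new_value).
This can be at most 3.
Since 3 > old gcd 1, the gcd CAN increase (e.g., set N[3] = 3).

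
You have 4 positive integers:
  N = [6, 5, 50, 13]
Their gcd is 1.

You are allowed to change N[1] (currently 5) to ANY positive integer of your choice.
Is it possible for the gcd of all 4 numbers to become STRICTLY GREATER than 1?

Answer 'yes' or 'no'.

Current gcd = 1
gcd of all OTHER numbers (without N[1]=5): gcd([6, 50, 13]) = 1
The new gcd after any change is gcd(1, new_value).
This can be at most 1.
Since 1 = old gcd 1, the gcd can only stay the same or decrease.

Answer: no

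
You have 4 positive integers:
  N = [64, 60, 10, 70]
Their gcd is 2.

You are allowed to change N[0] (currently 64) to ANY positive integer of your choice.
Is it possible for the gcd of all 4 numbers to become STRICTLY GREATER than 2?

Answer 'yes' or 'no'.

Current gcd = 2
gcd of all OTHER numbers (without N[0]=64): gcd([60, 10, 70]) = 10
The new gcd after any change is gcd(10, new_value).
This can be at most 10.
Since 10 > old gcd 2, the gcd CAN increase (e.g., set N[0] = 10).

Answer: yes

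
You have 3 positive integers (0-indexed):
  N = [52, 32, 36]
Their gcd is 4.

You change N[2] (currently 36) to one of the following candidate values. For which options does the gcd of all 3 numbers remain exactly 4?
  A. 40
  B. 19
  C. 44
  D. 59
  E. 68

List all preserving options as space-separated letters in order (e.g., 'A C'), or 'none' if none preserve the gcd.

Old gcd = 4; gcd of others (without N[2]) = 4
New gcd for candidate v: gcd(4, v). Preserves old gcd iff gcd(4, v) = 4.
  Option A: v=40, gcd(4,40)=4 -> preserves
  Option B: v=19, gcd(4,19)=1 -> changes
  Option C: v=44, gcd(4,44)=4 -> preserves
  Option D: v=59, gcd(4,59)=1 -> changes
  Option E: v=68, gcd(4,68)=4 -> preserves

Answer: A C E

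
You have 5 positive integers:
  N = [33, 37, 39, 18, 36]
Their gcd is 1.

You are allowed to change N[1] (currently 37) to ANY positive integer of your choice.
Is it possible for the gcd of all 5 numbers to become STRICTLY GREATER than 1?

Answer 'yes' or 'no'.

Current gcd = 1
gcd of all OTHER numbers (without N[1]=37): gcd([33, 39, 18, 36]) = 3
The new gcd after any change is gcd(3, new_value).
This can be at most 3.
Since 3 > old gcd 1, the gcd CAN increase (e.g., set N[1] = 3).

Answer: yes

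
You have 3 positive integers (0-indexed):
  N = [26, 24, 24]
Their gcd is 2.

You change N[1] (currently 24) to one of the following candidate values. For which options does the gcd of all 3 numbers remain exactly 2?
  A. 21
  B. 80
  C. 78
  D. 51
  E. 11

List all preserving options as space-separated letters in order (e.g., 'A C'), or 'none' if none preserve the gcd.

Old gcd = 2; gcd of others (without N[1]) = 2
New gcd for candidate v: gcd(2, v). Preserves old gcd iff gcd(2, v) = 2.
  Option A: v=21, gcd(2,21)=1 -> changes
  Option B: v=80, gcd(2,80)=2 -> preserves
  Option C: v=78, gcd(2,78)=2 -> preserves
  Option D: v=51, gcd(2,51)=1 -> changes
  Option E: v=11, gcd(2,11)=1 -> changes

Answer: B C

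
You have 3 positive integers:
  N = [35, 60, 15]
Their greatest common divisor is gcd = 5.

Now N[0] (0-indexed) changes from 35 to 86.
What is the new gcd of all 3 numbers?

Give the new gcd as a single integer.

Numbers: [35, 60, 15], gcd = 5
Change: index 0, 35 -> 86
gcd of the OTHER numbers (without index 0): gcd([60, 15]) = 15
New gcd = gcd(g_others, new_val) = gcd(15, 86) = 1

Answer: 1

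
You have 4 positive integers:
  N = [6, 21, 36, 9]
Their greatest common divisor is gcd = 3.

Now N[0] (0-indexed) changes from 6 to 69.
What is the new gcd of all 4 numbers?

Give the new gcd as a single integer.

Numbers: [6, 21, 36, 9], gcd = 3
Change: index 0, 6 -> 69
gcd of the OTHER numbers (without index 0): gcd([21, 36, 9]) = 3
New gcd = gcd(g_others, new_val) = gcd(3, 69) = 3

Answer: 3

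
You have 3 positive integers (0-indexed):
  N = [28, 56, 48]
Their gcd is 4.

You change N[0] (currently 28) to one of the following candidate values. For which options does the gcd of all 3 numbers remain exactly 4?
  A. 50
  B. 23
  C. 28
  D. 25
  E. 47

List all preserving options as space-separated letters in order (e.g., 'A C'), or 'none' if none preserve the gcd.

Answer: C

Derivation:
Old gcd = 4; gcd of others (without N[0]) = 8
New gcd for candidate v: gcd(8, v). Preserves old gcd iff gcd(8, v) = 4.
  Option A: v=50, gcd(8,50)=2 -> changes
  Option B: v=23, gcd(8,23)=1 -> changes
  Option C: v=28, gcd(8,28)=4 -> preserves
  Option D: v=25, gcd(8,25)=1 -> changes
  Option E: v=47, gcd(8,47)=1 -> changes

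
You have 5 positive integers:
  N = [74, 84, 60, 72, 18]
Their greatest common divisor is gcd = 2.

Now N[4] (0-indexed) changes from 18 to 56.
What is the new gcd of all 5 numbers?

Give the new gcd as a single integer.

Numbers: [74, 84, 60, 72, 18], gcd = 2
Change: index 4, 18 -> 56
gcd of the OTHER numbers (without index 4): gcd([74, 84, 60, 72]) = 2
New gcd = gcd(g_others, new_val) = gcd(2, 56) = 2

Answer: 2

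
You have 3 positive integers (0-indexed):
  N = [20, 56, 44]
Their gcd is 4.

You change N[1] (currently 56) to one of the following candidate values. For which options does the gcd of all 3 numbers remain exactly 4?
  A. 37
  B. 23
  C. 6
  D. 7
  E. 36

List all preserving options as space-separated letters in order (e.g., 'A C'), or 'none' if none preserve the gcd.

Old gcd = 4; gcd of others (without N[1]) = 4
New gcd for candidate v: gcd(4, v). Preserves old gcd iff gcd(4, v) = 4.
  Option A: v=37, gcd(4,37)=1 -> changes
  Option B: v=23, gcd(4,23)=1 -> changes
  Option C: v=6, gcd(4,6)=2 -> changes
  Option D: v=7, gcd(4,7)=1 -> changes
  Option E: v=36, gcd(4,36)=4 -> preserves

Answer: E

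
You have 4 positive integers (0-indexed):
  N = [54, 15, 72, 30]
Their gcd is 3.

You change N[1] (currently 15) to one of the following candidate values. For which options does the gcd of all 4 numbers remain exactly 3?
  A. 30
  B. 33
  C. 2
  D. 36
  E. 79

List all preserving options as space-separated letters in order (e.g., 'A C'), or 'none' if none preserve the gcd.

Answer: B

Derivation:
Old gcd = 3; gcd of others (without N[1]) = 6
New gcd for candidate v: gcd(6, v). Preserves old gcd iff gcd(6, v) = 3.
  Option A: v=30, gcd(6,30)=6 -> changes
  Option B: v=33, gcd(6,33)=3 -> preserves
  Option C: v=2, gcd(6,2)=2 -> changes
  Option D: v=36, gcd(6,36)=6 -> changes
  Option E: v=79, gcd(6,79)=1 -> changes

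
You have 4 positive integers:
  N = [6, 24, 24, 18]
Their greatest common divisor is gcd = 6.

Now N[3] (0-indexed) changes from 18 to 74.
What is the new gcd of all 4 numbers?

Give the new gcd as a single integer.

Numbers: [6, 24, 24, 18], gcd = 6
Change: index 3, 18 -> 74
gcd of the OTHER numbers (without index 3): gcd([6, 24, 24]) = 6
New gcd = gcd(g_others, new_val) = gcd(6, 74) = 2

Answer: 2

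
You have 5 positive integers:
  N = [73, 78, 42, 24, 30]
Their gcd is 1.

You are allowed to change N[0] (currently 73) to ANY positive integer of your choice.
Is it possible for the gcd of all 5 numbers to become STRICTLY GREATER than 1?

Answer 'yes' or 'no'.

Current gcd = 1
gcd of all OTHER numbers (without N[0]=73): gcd([78, 42, 24, 30]) = 6
The new gcd after any change is gcd(6, new_value).
This can be at most 6.
Since 6 > old gcd 1, the gcd CAN increase (e.g., set N[0] = 6).

Answer: yes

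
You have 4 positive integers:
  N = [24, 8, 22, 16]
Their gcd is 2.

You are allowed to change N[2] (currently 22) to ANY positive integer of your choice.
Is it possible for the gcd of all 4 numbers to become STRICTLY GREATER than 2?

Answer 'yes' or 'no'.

Answer: yes

Derivation:
Current gcd = 2
gcd of all OTHER numbers (without N[2]=22): gcd([24, 8, 16]) = 8
The new gcd after any change is gcd(8, new_value).
This can be at most 8.
Since 8 > old gcd 2, the gcd CAN increase (e.g., set N[2] = 8).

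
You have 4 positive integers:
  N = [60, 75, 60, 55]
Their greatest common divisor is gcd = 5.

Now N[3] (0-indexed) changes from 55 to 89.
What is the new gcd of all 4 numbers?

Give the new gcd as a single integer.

Answer: 1

Derivation:
Numbers: [60, 75, 60, 55], gcd = 5
Change: index 3, 55 -> 89
gcd of the OTHER numbers (without index 3): gcd([60, 75, 60]) = 15
New gcd = gcd(g_others, new_val) = gcd(15, 89) = 1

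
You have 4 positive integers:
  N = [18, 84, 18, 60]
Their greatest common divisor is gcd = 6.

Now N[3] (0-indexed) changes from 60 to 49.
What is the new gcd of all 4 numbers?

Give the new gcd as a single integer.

Answer: 1

Derivation:
Numbers: [18, 84, 18, 60], gcd = 6
Change: index 3, 60 -> 49
gcd of the OTHER numbers (without index 3): gcd([18, 84, 18]) = 6
New gcd = gcd(g_others, new_val) = gcd(6, 49) = 1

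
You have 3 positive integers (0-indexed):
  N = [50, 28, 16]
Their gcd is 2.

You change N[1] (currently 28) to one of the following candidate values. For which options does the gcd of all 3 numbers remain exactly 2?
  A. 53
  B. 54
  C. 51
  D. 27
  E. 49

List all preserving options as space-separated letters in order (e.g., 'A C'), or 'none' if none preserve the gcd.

Answer: B

Derivation:
Old gcd = 2; gcd of others (without N[1]) = 2
New gcd for candidate v: gcd(2, v). Preserves old gcd iff gcd(2, v) = 2.
  Option A: v=53, gcd(2,53)=1 -> changes
  Option B: v=54, gcd(2,54)=2 -> preserves
  Option C: v=51, gcd(2,51)=1 -> changes
  Option D: v=27, gcd(2,27)=1 -> changes
  Option E: v=49, gcd(2,49)=1 -> changes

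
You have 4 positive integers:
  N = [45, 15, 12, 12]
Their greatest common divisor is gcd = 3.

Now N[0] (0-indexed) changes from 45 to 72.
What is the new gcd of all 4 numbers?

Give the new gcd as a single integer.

Numbers: [45, 15, 12, 12], gcd = 3
Change: index 0, 45 -> 72
gcd of the OTHER numbers (without index 0): gcd([15, 12, 12]) = 3
New gcd = gcd(g_others, new_val) = gcd(3, 72) = 3

Answer: 3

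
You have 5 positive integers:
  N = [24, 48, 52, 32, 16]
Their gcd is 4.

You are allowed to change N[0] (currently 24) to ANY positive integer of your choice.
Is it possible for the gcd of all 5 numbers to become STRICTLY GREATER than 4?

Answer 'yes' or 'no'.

Answer: no

Derivation:
Current gcd = 4
gcd of all OTHER numbers (without N[0]=24): gcd([48, 52, 32, 16]) = 4
The new gcd after any change is gcd(4, new_value).
This can be at most 4.
Since 4 = old gcd 4, the gcd can only stay the same or decrease.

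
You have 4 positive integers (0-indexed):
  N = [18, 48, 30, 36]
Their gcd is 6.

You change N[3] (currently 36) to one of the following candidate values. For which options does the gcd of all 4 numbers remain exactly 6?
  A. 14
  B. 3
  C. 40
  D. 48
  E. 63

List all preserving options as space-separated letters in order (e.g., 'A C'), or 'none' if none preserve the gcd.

Answer: D

Derivation:
Old gcd = 6; gcd of others (without N[3]) = 6
New gcd for candidate v: gcd(6, v). Preserves old gcd iff gcd(6, v) = 6.
  Option A: v=14, gcd(6,14)=2 -> changes
  Option B: v=3, gcd(6,3)=3 -> changes
  Option C: v=40, gcd(6,40)=2 -> changes
  Option D: v=48, gcd(6,48)=6 -> preserves
  Option E: v=63, gcd(6,63)=3 -> changes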